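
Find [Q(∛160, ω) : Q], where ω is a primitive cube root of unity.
[Q(∛160, ω) : Q] = 6

[Q(∛160):Q] = 3 (min poly x^3 - 160, irreducible since 160 is not a perfect cube). [Q(ω):Q] = 2 (min poly x^2 + x + 1). Since Q(∛160) ⊂ R and ω ∉ R, we have ω ∉ Q(∛160), so x^2 + x + 1 remains irreducible over Q(∛160) and [Q(∛160, ω) : Q(∛160)] = 2. By the tower law, [Q(∛160, ω) : Q] = 3 · 2 = 6. (In fact Q(∛160, ω) is the splitting field of x^3 - 160 over Q.)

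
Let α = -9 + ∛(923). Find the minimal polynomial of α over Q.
m_α(x) = x^3 + 27x^2 + 243x - 194

Set β = α + 9 = ∛(923), so β^3 = 923. Then (α + 9)^3 - 923 = 0, i.e. α is a root of g(x) = (x + 9)^3 - 923 = x^3 + 27x^2 + 243x - 194. Since g(x) = h(x + 9) where h(x) = x^3 - 923, and h is irreducible over Q (because 923 is not a perfect cube, so h has no rational root, and a monic cubic with no rational root is irreducible), g is also irreducible (irreducibility is preserved under the substitution x → x + 9). Hence m_α(x) = x^3 + 27x^2 + 243x - 194.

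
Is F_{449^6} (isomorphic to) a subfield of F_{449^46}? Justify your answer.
No: F_{449^6} is not a subfield of F_{449^46}

F_{p^m} embeds in F_{p^n} iff m | n. Here 6 ∤ 46 (since 46 = 7·6 + 4 with remainder 4 ≠ 0), so F_{449^6} is not a subfield of F_{449^46}. Equivalently: if it were, the tower law would give 6 = [F_{449^6}:F_449] dividing [F_{449^46}:F_449] = 46, contradiction.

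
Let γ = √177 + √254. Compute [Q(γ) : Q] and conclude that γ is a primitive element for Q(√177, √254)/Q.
[Q(γ) : Q] = 4 (equivalently, Q(γ) = Q(√177, √254))

Obviously Q(γ) ⊆ Q(√177, √254), and [Q(√177, √254):Q] = 4 (since 177, 254 are distinct squarefree integers > 1 with 44958 not a perfect square). To show equality we compute the minimal polynomial of γ. From γ = √177 + √254: γ^2 = 177 + 2√(44958) + 254 = 431 + 2√(44958), so γ^2 - 431 = 2√(44958); squaring, (γ^2 - 431)^2 = 4·44958, i.e. γ^4 - 862γ^2 + 185761 - 179832 = 0, i.e. γ^4 - 862γ^2 + 5929 = 0. So γ is a root of x^4 - 862x^2 + 5929. This polynomial is irreducible over Q: it has no rational root (each ±√177 ± √254 is irrational), and any factorization into two quadratics over Q would force √(44958) ∈ Q (pairing opposite roots) or √177, √254 ∈ Q (other pairings), all impossible. Hence [Q(γ):Q] = 4 = [Q(√177, √254):Q], so Q(γ) = Q(√177, √254).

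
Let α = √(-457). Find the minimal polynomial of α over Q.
m_α(x) = x^2 + 457

α satisfies α^2 + 457 = 0, so x^2 + 457 annihilates α. Since d = -457 is squarefree and ≠ 1, it is not a perfect square in Q, so x^2 + 457 has no rational root and is therefore irreducible over Q (a degree-2 polynomial over a field is irreducible iff it has no root). Hence m_α(x) = x^2 + 457.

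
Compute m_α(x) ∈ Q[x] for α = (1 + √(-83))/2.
m_α(x) = x^2 - x + 21

From 2α - 1 = √(-83), squaring gives (2α - 1)^2 = -83, i.e. 4α^2 - 4α + 1 = -83, so α^2 - α + (1 + 83)/4 = 0. Since -83 ≡ 1 (mod 4), (1 + 83)/4 = 21 ∈ Z. The polynomial x^2 - x + 21 has discriminant 1 - 4·(21) = -83, which is not a perfect square in Q (d = -83 is squarefree and ≠ 1), so x^2 - x + 21 is irreducible over Q. It is the minimal polynomial of α.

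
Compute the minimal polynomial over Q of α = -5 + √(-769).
m_α(x) = x^2 + 10x + 794

From α + 5 = √(-769), squaring gives (α + 5)^2 = -769, i.e. α^2 + 10α + 25 = -769, so α^2 + 10α + 794 = 0. The discriminant of x^2 + 10x + 794 is (10)^2 - 4·(794) = 100 - 3176 = -3076, and 4·(-769) is not a perfect square in Q since -769 is squarefree and ≠ 1. Hence x^2 + 10x + 794 is irreducible over Q and is the minimal polynomial of α.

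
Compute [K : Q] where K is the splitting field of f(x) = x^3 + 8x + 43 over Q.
[K : Q] = 6

By the rational root test, any rational root of the monic integer polynomial f(x) = x^3 + 8x + 43 must be an integer dividing the constant term 43, i.e. one of ±{1, 43}. Evaluating: f(1) = 52, f(-1) = 34, f(43) = 79894, f(-43) = -79808; none is 0, so f has no rational root and is therefore irreducible over Q (a cubic with no linear factor over a field is irreducible). For an irreducible cubic, the Galois group is A_3 or S_3 according as the discriminant disc(f) = -4a^3 - 27b^2 = -4·(8)^3 - 27·(43)^2 = -51971 is or is not a square in Q. Here disc(f) = -51971 is not a perfect square in Q, so the Galois group of f over Q is not contained in A_3 and must be all of S_3. The splitting field has degree |S_3| = 6 over Q, so [K : Q] = 6.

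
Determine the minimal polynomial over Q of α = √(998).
m_α(x) = x^2 - 998

α satisfies α^2 - 998 = 0, so x^2 - 998 annihilates α. Since d = 998 is squarefree and ≠ 1, it is not a perfect square in Q, so x^2 - 998 has no rational root and is therefore irreducible over Q (a degree-2 polynomial over a field is irreducible iff it has no root). Hence m_α(x) = x^2 - 998.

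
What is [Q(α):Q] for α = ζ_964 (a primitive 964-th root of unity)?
[Q(α):Q] = 480

The minimal polynomial of ζ_964 over Q is the 964-th cyclotomic polynomial Φ_964(x), which is irreducible over Q and has degree φ(964) = 480. Hence [Q(α):Q] = φ(964) = 480.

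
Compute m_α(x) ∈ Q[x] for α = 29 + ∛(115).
m_α(x) = x^3 - 87x^2 + 2523x - 24504

Set β = α - 29 = ∛(115), so β^3 = 115. Then (α - 29)^3 - 115 = 0, i.e. α is a root of g(x) = (x - 29)^3 - 115 = x^3 - 87x^2 + 2523x - 24504. Since g(x) = h(x - 29) where h(x) = x^3 - 115, and h is irreducible over Q (because 115 is not a perfect cube, so h has no rational root, and a monic cubic with no rational root is irreducible), g is also irreducible (irreducibility is preserved under the substitution x → x - 29). Hence m_α(x) = x^3 - 87x^2 + 2523x - 24504.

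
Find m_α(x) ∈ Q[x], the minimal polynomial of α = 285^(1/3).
m_α(x) = x^3 - 285

α satisfies α^3 = 285, so x^3 - 285 annihilates α. By the rational root test, a rational root p/q (in lowest terms) of x^3 - 285 would satisfy p^3 = 285 q^3, forcing q = 1 and p^3 = 285; but 285 is not a perfect cube, contradiction. A monic cubic over Q with no rational root is irreducible (any nontrivial factorization would include a linear factor). Hence x^3 - 285 is the minimal polynomial of α, and in particular [Q(α):Q] = 3.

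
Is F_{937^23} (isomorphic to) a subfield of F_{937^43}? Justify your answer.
No: F_{937^23} is not a subfield of F_{937^43}

F_{p^m} embeds in F_{p^n} iff m | n. Here 23 ∤ 43 (since 43 = 1·23 + 20 with remainder 20 ≠ 0), so F_{937^23} is not a subfield of F_{937^43}. Equivalently: if it were, the tower law would give 23 = [F_{937^23}:F_937] dividing [F_{937^43}:F_937] = 43, contradiction.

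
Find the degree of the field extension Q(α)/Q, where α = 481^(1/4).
[Q(α):Q] = 4

α is a root of x^4 - 481. By Eisenstein's criterion at the prime p = 13 (which divides the constant term 481 but p^2 = 169 does not, since 481 is squarefree), x^4 - 481 is irreducible over Q. Hence [Q(α):Q] = 4.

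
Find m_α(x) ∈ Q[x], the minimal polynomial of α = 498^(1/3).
m_α(x) = x^3 - 498

α satisfies α^3 = 498, so x^3 - 498 annihilates α. By the rational root test, a rational root p/q (in lowest terms) of x^3 - 498 would satisfy p^3 = 498 q^3, forcing q = 1 and p^3 = 498; but 498 is not a perfect cube, contradiction. A monic cubic over Q with no rational root is irreducible (any nontrivial factorization would include a linear factor). Hence x^3 - 498 is the minimal polynomial of α, and in particular [Q(α):Q] = 3.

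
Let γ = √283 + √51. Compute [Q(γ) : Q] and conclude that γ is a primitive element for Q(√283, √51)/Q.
[Q(γ) : Q] = 4 (equivalently, Q(γ) = Q(√283, √51))

Obviously Q(γ) ⊆ Q(√283, √51), and [Q(√283, √51):Q] = 4 (since 283, 51 are distinct squarefree integers > 1 with 14433 not a perfect square). To show equality we compute the minimal polynomial of γ. From γ = √283 + √51: γ^2 = 283 + 2√(14433) + 51 = 334 + 2√(14433), so γ^2 - 334 = 2√(14433); squaring, (γ^2 - 334)^2 = 4·14433, i.e. γ^4 - 668γ^2 + 111556 - 57732 = 0, i.e. γ^4 - 668γ^2 + 53824 = 0. So γ is a root of x^4 - 668x^2 + 53824. This polynomial is irreducible over Q: it has no rational root (each ±√283 ± √51 is irrational), and any factorization into two quadratics over Q would force √(14433) ∈ Q (pairing opposite roots) or √283, √51 ∈ Q (other pairings), all impossible. Hence [Q(γ):Q] = 4 = [Q(√283, √51):Q], so Q(γ) = Q(√283, √51).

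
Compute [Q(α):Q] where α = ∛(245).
[Q(α):Q] = 3

The minimal polynomial of α is x^3 - 245, irreducible over Q since 245 is not a perfect cube (so x^3 - 245 has no rational root). Hence [Q(α):Q] = deg(m_α) = 3.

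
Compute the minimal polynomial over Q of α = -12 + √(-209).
m_α(x) = x^2 + 24x + 353

From α + 12 = √(-209), squaring gives (α + 12)^2 = -209, i.e. α^2 + 24α + 144 = -209, so α^2 + 24α + 353 = 0. The discriminant of x^2 + 24x + 353 is (24)^2 - 4·(353) = 576 - 1412 = -836, and 4·(-209) is not a perfect square in Q since -209 is squarefree and ≠ 1. Hence x^2 + 24x + 353 is irreducible over Q and is the minimal polynomial of α.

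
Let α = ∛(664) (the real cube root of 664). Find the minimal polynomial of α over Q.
m_α(x) = x^3 - 664

α satisfies α^3 = 664, so x^3 - 664 annihilates α. By the rational root test, a rational root p/q (in lowest terms) of x^3 - 664 would satisfy p^3 = 664 q^3, forcing q = 1 and p^3 = 664; but 664 is not a perfect cube, contradiction. A monic cubic over Q with no rational root is irreducible (any nontrivial factorization would include a linear factor). Hence x^3 - 664 is the minimal polynomial of α, and in particular [Q(α):Q] = 3.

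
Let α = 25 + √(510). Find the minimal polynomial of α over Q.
m_α(x) = x^2 - 50x + 115

From α - 25 = √(510), squaring gives (α - 25)^2 = 510, i.e. α^2 - 50α + 625 = 510, so α^2 - 50α + 115 = 0. The discriminant of x^2 - 50x + 115 is (-50)^2 - 4·(115) = 2500 - 460 = 2040, and 4·(510) is not a perfect square in Q since 510 is squarefree and ≠ 1. Hence x^2 - 50x + 115 is irreducible over Q and is the minimal polynomial of α.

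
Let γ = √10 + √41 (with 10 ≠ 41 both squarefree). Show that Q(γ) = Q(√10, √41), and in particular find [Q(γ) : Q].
[Q(γ) : Q] = 4 (equivalently, Q(γ) = Q(√10, √41))

Obviously Q(γ) ⊆ Q(√10, √41), and [Q(√10, √41):Q] = 4 (since 10, 41 are distinct squarefree integers > 1 with 410 not a perfect square). To show equality we compute the minimal polynomial of γ. From γ = √10 + √41: γ^2 = 10 + 2√(410) + 41 = 51 + 2√(410), so γ^2 - 51 = 2√(410); squaring, (γ^2 - 51)^2 = 4·410, i.e. γ^4 - 102γ^2 + 2601 - 1640 = 0, i.e. γ^4 - 102γ^2 + 961 = 0. So γ is a root of x^4 - 102x^2 + 961. This polynomial is irreducible over Q: it has no rational root (each ±√10 ± √41 is irrational), and any factorization into two quadratics over Q would force √(410) ∈ Q (pairing opposite roots) or √10, √41 ∈ Q (other pairings), all impossible. Hence [Q(γ):Q] = 4 = [Q(√10, √41):Q], so Q(γ) = Q(√10, √41).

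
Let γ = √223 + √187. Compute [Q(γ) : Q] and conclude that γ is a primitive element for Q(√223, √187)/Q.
[Q(γ) : Q] = 4 (equivalently, Q(γ) = Q(√223, √187))

Obviously Q(γ) ⊆ Q(√223, √187), and [Q(√223, √187):Q] = 4 (since 223, 187 are distinct squarefree integers > 1 with 41701 not a perfect square). To show equality we compute the minimal polynomial of γ. From γ = √223 + √187: γ^2 = 223 + 2√(41701) + 187 = 410 + 2√(41701), so γ^2 - 410 = 2√(41701); squaring, (γ^2 - 410)^2 = 4·41701, i.e. γ^4 - 820γ^2 + 168100 - 166804 = 0, i.e. γ^4 - 820γ^2 + 1296 = 0. So γ is a root of x^4 - 820x^2 + 1296. This polynomial is irreducible over Q: it has no rational root (each ±√223 ± √187 is irrational), and any factorization into two quadratics over Q would force √(41701) ∈ Q (pairing opposite roots) or √223, √187 ∈ Q (other pairings), all impossible. Hence [Q(γ):Q] = 4 = [Q(√223, √187):Q], so Q(γ) = Q(√223, √187).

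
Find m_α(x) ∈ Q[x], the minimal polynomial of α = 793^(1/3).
m_α(x) = x^3 - 793

α satisfies α^3 = 793, so x^3 - 793 annihilates α. By the rational root test, a rational root p/q (in lowest terms) of x^3 - 793 would satisfy p^3 = 793 q^3, forcing q = 1 and p^3 = 793; but 793 is not a perfect cube, contradiction. A monic cubic over Q with no rational root is irreducible (any nontrivial factorization would include a linear factor). Hence x^3 - 793 is the minimal polynomial of α, and in particular [Q(α):Q] = 3.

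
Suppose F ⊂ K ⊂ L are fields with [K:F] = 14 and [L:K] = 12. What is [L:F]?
[L:F] = 168

The tower law says that for any tower of field extensions F ⊂ K ⊂ L with finite degrees, [L:F] = [L:K] · [K:F]. Here this gives [L:F] = 12 · 14 = 168.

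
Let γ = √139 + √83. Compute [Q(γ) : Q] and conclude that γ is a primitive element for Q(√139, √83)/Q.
[Q(γ) : Q] = 4 (equivalently, Q(γ) = Q(√139, √83))

Obviously Q(γ) ⊆ Q(√139, √83), and [Q(√139, √83):Q] = 4 (since 139, 83 are distinct squarefree integers > 1 with 11537 not a perfect square). To show equality we compute the minimal polynomial of γ. From γ = √139 + √83: γ^2 = 139 + 2√(11537) + 83 = 222 + 2√(11537), so γ^2 - 222 = 2√(11537); squaring, (γ^2 - 222)^2 = 4·11537, i.e. γ^4 - 444γ^2 + 49284 - 46148 = 0, i.e. γ^4 - 444γ^2 + 3136 = 0. So γ is a root of x^4 - 444x^2 + 3136. This polynomial is irreducible over Q: it has no rational root (each ±√139 ± √83 is irrational), and any factorization into two quadratics over Q would force √(11537) ∈ Q (pairing opposite roots) or √139, √83 ∈ Q (other pairings), all impossible. Hence [Q(γ):Q] = 4 = [Q(√139, √83):Q], so Q(γ) = Q(√139, √83).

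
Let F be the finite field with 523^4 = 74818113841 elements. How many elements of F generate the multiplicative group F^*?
There are φ(74818113840) = 17980784640 primitive elements

F_q^* is cyclic of order q - 1 = 74818113840. A cyclic group of order m has exactly φ(m) generators. Here m = 74818113840 = 2^4 · 3^2 · 5 · 17 · 29 · 131 · 1609, so the number of primitive elements is φ(74818113840) = 17980784640.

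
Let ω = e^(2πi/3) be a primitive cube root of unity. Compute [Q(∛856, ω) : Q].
[Q(∛856, ω) : Q] = 6

[Q(∛856):Q] = 3 (min poly x^3 - 856, irreducible since 856 is not a perfect cube). [Q(ω):Q] = 2 (min poly x^2 + x + 1). Since Q(∛856) ⊂ R and ω ∉ R, we have ω ∉ Q(∛856), so x^2 + x + 1 remains irreducible over Q(∛856) and [Q(∛856, ω) : Q(∛856)] = 2. By the tower law, [Q(∛856, ω) : Q] = 3 · 2 = 6. (In fact Q(∛856, ω) is the splitting field of x^3 - 856 over Q.)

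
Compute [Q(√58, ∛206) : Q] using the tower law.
[Q(√58, ∛206) : Q] = 6

Let L = Q(√58, ∛206). Since Q(√58) ⊂ L and [Q(√58):Q] = 2, the tower law gives 2 | [L:Q]. Likewise Q(∛206) ⊂ L with [Q(∛206):Q] = 3 (because 206 is not a perfect cube), so 3 | [L:Q]. As gcd(2,3) = 1, [L:Q] is divisible by 6. Conversely L is generated over Q by √58 and ∛206, so [L:Q] ≤ 2·3 = 6. Therefore [Q(√58, ∛206) : Q] = 6.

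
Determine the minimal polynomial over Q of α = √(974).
m_α(x) = x^2 - 974

α satisfies α^2 - 974 = 0, so x^2 - 974 annihilates α. Since d = 974 is squarefree and ≠ 1, it is not a perfect square in Q, so x^2 - 974 has no rational root and is therefore irreducible over Q (a degree-2 polynomial over a field is irreducible iff it has no root). Hence m_α(x) = x^2 - 974.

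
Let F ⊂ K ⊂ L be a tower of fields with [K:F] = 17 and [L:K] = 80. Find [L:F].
[L:F] = 1360

The tower law says that for any tower of field extensions F ⊂ K ⊂ L with finite degrees, [L:F] = [L:K] · [K:F]. Here this gives [L:F] = 80 · 17 = 1360.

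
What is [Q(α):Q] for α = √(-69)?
[Q(α):Q] = 2

[Q(α):Q] equals the degree of the minimal polynomial of α. Here α^2 = -69 and x^2 + 69 is irreducible (d = -69 is squarefree, ≠ 1, hence not a square), so deg(m_α) = 2. Thus [Q(α):Q] = 2.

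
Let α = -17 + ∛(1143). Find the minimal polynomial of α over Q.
m_α(x) = x^3 + 51x^2 + 867x + 3770

Set β = α + 17 = ∛(1143), so β^3 = 1143. Then (α + 17)^3 - 1143 = 0, i.e. α is a root of g(x) = (x + 17)^3 - 1143 = x^3 + 51x^2 + 867x + 3770. Since g(x) = h(x + 17) where h(x) = x^3 - 1143, and h is irreducible over Q (because 1143 is not a perfect cube, so h has no rational root, and a monic cubic with no rational root is irreducible), g is also irreducible (irreducibility is preserved under the substitution x → x + 17). Hence m_α(x) = x^3 + 51x^2 + 867x + 3770.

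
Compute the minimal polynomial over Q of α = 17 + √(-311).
m_α(x) = x^2 - 34x + 600

From α - 17 = √(-311), squaring gives (α - 17)^2 = -311, i.e. α^2 - 34α + 289 = -311, so α^2 - 34α + 600 = 0. The discriminant of x^2 - 34x + 600 is (-34)^2 - 4·(600) = 1156 - 2400 = -1244, and 4·(-311) is not a perfect square in Q since -311 is squarefree and ≠ 1. Hence x^2 - 34x + 600 is irreducible over Q and is the minimal polynomial of α.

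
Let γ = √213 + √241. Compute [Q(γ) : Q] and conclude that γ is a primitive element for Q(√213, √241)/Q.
[Q(γ) : Q] = 4 (equivalently, Q(γ) = Q(√213, √241))

Obviously Q(γ) ⊆ Q(√213, √241), and [Q(√213, √241):Q] = 4 (since 213, 241 are distinct squarefree integers > 1 with 51333 not a perfect square). To show equality we compute the minimal polynomial of γ. From γ = √213 + √241: γ^2 = 213 + 2√(51333) + 241 = 454 + 2√(51333), so γ^2 - 454 = 2√(51333); squaring, (γ^2 - 454)^2 = 4·51333, i.e. γ^4 - 908γ^2 + 206116 - 205332 = 0, i.e. γ^4 - 908γ^2 + 784 = 0. So γ is a root of x^4 - 908x^2 + 784. This polynomial is irreducible over Q: it has no rational root (each ±√213 ± √241 is irrational), and any factorization into two quadratics over Q would force √(51333) ∈ Q (pairing opposite roots) or √213, √241 ∈ Q (other pairings), all impossible. Hence [Q(γ):Q] = 4 = [Q(√213, √241):Q], so Q(γ) = Q(√213, √241).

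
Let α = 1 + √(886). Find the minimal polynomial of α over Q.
m_α(x) = x^2 - 2x - 885

From α - 1 = √(886), squaring gives (α - 1)^2 = 886, i.e. α^2 - 2α + 1 = 886, so α^2 - 2α - 885 = 0. The discriminant of x^2 - 2x - 885 is (-2)^2 - 4·(-885) = 4 + 3540 = 3544, and 4·(886) is not a perfect square in Q since 886 is squarefree and ≠ 1. Hence x^2 - 2x - 885 is irreducible over Q and is the minimal polynomial of α.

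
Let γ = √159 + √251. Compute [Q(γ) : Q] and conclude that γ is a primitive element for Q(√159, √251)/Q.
[Q(γ) : Q] = 4 (equivalently, Q(γ) = Q(√159, √251))

Obviously Q(γ) ⊆ Q(√159, √251), and [Q(√159, √251):Q] = 4 (since 159, 251 are distinct squarefree integers > 1 with 39909 not a perfect square). To show equality we compute the minimal polynomial of γ. From γ = √159 + √251: γ^2 = 159 + 2√(39909) + 251 = 410 + 2√(39909), so γ^2 - 410 = 2√(39909); squaring, (γ^2 - 410)^2 = 4·39909, i.e. γ^4 - 820γ^2 + 168100 - 159636 = 0, i.e. γ^4 - 820γ^2 + 8464 = 0. So γ is a root of x^4 - 820x^2 + 8464. This polynomial is irreducible over Q: it has no rational root (each ±√159 ± √251 is irrational), and any factorization into two quadratics over Q would force √(39909) ∈ Q (pairing opposite roots) or √159, √251 ∈ Q (other pairings), all impossible. Hence [Q(γ):Q] = 4 = [Q(√159, √251):Q], so Q(γ) = Q(√159, √251).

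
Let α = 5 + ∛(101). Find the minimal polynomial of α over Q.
m_α(x) = x^3 - 15x^2 + 75x - 226

Set β = α - 5 = ∛(101), so β^3 = 101. Then (α - 5)^3 - 101 = 0, i.e. α is a root of g(x) = (x - 5)^3 - 101 = x^3 - 15x^2 + 75x - 226. Since g(x) = h(x - 5) where h(x) = x^3 - 101, and h is irreducible over Q (because 101 is not a perfect cube, so h has no rational root, and a monic cubic with no rational root is irreducible), g is also irreducible (irreducibility is preserved under the substitution x → x - 5). Hence m_α(x) = x^3 - 15x^2 + 75x - 226.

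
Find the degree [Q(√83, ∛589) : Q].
[Q(√83, ∛589) : Q] = 6

Let L = Q(√83, ∛589). Since Q(√83) ⊂ L and [Q(√83):Q] = 2, the tower law gives 2 | [L:Q]. Likewise Q(∛589) ⊂ L with [Q(∛589):Q] = 3 (because 589 is not a perfect cube), so 3 | [L:Q]. As gcd(2,3) = 1, [L:Q] is divisible by 6. Conversely L is generated over Q by √83 and ∛589, so [L:Q] ≤ 2·3 = 6. Therefore [Q(√83, ∛589) : Q] = 6.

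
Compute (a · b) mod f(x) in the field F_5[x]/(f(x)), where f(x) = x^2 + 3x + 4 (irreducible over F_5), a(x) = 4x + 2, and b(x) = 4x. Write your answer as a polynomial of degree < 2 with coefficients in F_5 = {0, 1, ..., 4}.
a · b ≡ 1 (mod f(x))

Multiply in F_5[x]: a(x)·b(x) = (4x + 2)·(4x) = x^2 + 3x. This has degree ≥ 2, so divide by f(x) over F_5: x^2 + 3x = (1)·(x^2 + 3x + 4) + (1). Hence a·b ≡ 1 (mod f). (F_5[x]/(f) is a field with 5^2 = 25 elements since f is irreducible of degree 2.)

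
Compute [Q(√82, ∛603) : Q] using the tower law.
[Q(√82, ∛603) : Q] = 6

Let L = Q(√82, ∛603). Since Q(√82) ⊂ L and [Q(√82):Q] = 2, the tower law gives 2 | [L:Q]. Likewise Q(∛603) ⊂ L with [Q(∛603):Q] = 3 (because 603 is not a perfect cube), so 3 | [L:Q]. As gcd(2,3) = 1, [L:Q] is divisible by 6. Conversely L is generated over Q by √82 and ∛603, so [L:Q] ≤ 2·3 = 6. Therefore [Q(√82, ∛603) : Q] = 6.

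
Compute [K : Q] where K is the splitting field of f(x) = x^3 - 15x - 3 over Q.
[K : Q] = 6

By the rational root test, any rational root of the monic integer polynomial f(x) = x^3 - 15x - 3 must be an integer dividing the constant term -3, i.e. one of ±{1, 3}. Evaluating: f(1) = -17, f(-1) = 11, f(3) = -21, f(-3) = 15; none is 0, so f has no rational root and is therefore irreducible over Q (a cubic with no linear factor over a field is irreducible). For an irreducible cubic, the Galois group is A_3 or S_3 according as the discriminant disc(f) = -4a^3 - 27b^2 = -4·(-15)^3 - 27·(-3)^2 = 13257 is or is not a square in Q. Here disc(f) = 13257 is not a perfect square in Q, so the Galois group of f over Q is not contained in A_3 and must be all of S_3. The splitting field has degree |S_3| = 6 over Q, so [K : Q] = 6.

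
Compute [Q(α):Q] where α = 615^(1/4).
[Q(α):Q] = 4

α is a root of x^4 - 615. By Eisenstein's criterion at the prime p = 3 (which divides the constant term 615 but p^2 = 9 does not, since 615 is squarefree), x^4 - 615 is irreducible over Q. Hence [Q(α):Q] = 4.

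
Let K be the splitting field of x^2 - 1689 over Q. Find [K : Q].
[K : Q] = 2

f(x) = x^2 - 1689 factors as (x - √1689)(x + √1689). The splitting field is K = Q(√1689). Since 1689 is squarefree and > 1, it is not a perfect square, so x^2 - 1689 is irreducible over Q and [Q(√1689) : Q] = 2. Hence [K : Q] = 2.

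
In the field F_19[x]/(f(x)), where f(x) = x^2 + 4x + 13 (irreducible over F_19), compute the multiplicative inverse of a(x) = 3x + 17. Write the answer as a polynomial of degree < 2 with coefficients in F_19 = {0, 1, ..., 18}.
a(x)^(-1) ≡ 14x + 2 (mod f(x))

Since f is irreducible over F_19, F_19[x]/(f) is a field and a(x) ≠ 0 has an inverse. Apply the extended Euclidean algorithm to f(x) and a(x) in F_19[x]: f(x) = (13x + 10)·a(x) + (14). The last nonzero remainder is the constant 14 = gcd(f, a) in F_19. Back-substituting through the division chain expresses 14 = s(x)·a(x) + t(x)·f(x) with s(x) ≡ 6x + 9 (mod f), so (6x + 9)·a(x) ≡ 14 (mod f). Multiplying by 14^(-1) ≡ 15 in F_19 gives a(x)^(-1) ≡ 15·(6x + 9) ≡ 14x + 2 (mod f). Check: (3x + 17)·(14x + 2) = 4x^2 + 16x + 15 ≡ 1 (mod x^2 + 4x + 13).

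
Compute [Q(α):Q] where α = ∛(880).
[Q(α):Q] = 3

The minimal polynomial of α is x^3 - 880, irreducible over Q since 880 is not a perfect cube (so x^3 - 880 has no rational root). Hence [Q(α):Q] = deg(m_α) = 3.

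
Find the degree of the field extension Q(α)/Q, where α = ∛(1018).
[Q(α):Q] = 3

The minimal polynomial of α is x^3 - 1018, irreducible over Q since 1018 is not a perfect cube (so x^3 - 1018 has no rational root). Hence [Q(α):Q] = deg(m_α) = 3.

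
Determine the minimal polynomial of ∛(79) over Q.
m_α(x) = x^3 - 79

α satisfies α^3 = 79, so x^3 - 79 annihilates α. By the rational root test, a rational root p/q (in lowest terms) of x^3 - 79 would satisfy p^3 = 79 q^3, forcing q = 1 and p^3 = 79; but 79 is not a perfect cube, contradiction. A monic cubic over Q with no rational root is irreducible (any nontrivial factorization would include a linear factor). Hence x^3 - 79 is the minimal polynomial of α, and in particular [Q(α):Q] = 3.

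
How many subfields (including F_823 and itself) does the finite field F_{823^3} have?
F_{823^3} has 2 subfields

The subfields of F_{p^n} are exactly the fields F_{p^d} for d | n (each is the fixed field of the unique index-d subgroup of Gal(F_{p^n}/F_p) ≅ Z/nZ). The divisors of n = 3 are {1, 3}, giving 2 subfields: F_{823^1}, F_{823^3}.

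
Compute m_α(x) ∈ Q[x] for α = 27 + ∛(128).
m_α(x) = x^3 - 81x^2 + 2187x - 19811

Set β = α - 27 = ∛(128), so β^3 = 128. Then (α - 27)^3 - 128 = 0, i.e. α is a root of g(x) = (x - 27)^3 - 128 = x^3 - 81x^2 + 2187x - 19811. Since g(x) = h(x - 27) where h(x) = x^3 - 128, and h is irreducible over Q (because 128 is not a perfect cube, so h has no rational root, and a monic cubic with no rational root is irreducible), g is also irreducible (irreducibility is preserved under the substitution x → x - 27). Hence m_α(x) = x^3 - 81x^2 + 2187x - 19811.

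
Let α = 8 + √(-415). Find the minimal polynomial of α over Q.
m_α(x) = x^2 - 16x + 479

From α - 8 = √(-415), squaring gives (α - 8)^2 = -415, i.e. α^2 - 16α + 64 = -415, so α^2 - 16α + 479 = 0. The discriminant of x^2 - 16x + 479 is (-16)^2 - 4·(479) = 256 - 1916 = -1660, and 4·(-415) is not a perfect square in Q since -415 is squarefree and ≠ 1. Hence x^2 - 16x + 479 is irreducible over Q and is the minimal polynomial of α.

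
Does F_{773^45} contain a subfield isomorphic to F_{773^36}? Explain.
No: F_{773^36} is not a subfield of F_{773^45}

F_{p^m} embeds in F_{p^n} iff m | n. Here 36 ∤ 45 (since 45 = 1·36 + 9 with remainder 9 ≠ 0), so F_{773^36} is not a subfield of F_{773^45}. Equivalently: if it were, the tower law would give 36 = [F_{773^36}:F_773] dividing [F_{773^45}:F_773] = 45, contradiction.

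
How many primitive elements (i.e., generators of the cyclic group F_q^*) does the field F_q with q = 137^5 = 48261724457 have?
There are φ(48261724456) = 20442240000 primitive elements

F_q^* is cyclic of order q - 1 = 48261724456. A cyclic group of order m has exactly φ(m) generators. Here m = 48261724456 = 2^3 · 11 · 17 · 101 · 319411, so the number of primitive elements is φ(48261724456) = 20442240000.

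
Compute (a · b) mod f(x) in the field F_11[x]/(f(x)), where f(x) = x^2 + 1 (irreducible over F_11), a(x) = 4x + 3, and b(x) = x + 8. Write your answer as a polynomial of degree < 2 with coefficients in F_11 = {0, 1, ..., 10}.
a · b ≡ 2x + 9 (mod f(x))

Multiply in F_11[x]: a(x)·b(x) = (4x + 3)·(x + 8) = 4x^2 + 2x + 2. This has degree ≥ 2, so divide by f(x) over F_11: 4x^2 + 2x + 2 = (4)·(x^2 + 1) + (2x + 9). Hence a·b ≡ 2x + 9 (mod f). (F_11[x]/(f) is a field with 11^2 = 121 elements since f is irreducible of degree 2.)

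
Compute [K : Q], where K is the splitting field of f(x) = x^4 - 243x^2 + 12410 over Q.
[K : Q] = 4

Solving the quadratic in x^2: x^2 = (243 ± √(243^2 - 4·12410))/2 = (243 ± √9409)/2 = (243 ± 97)/2, giving x^2 = 170 or x^2 = 73. So f(x) = (x^2 - 170)(x^2 - 73) and the roots of f are ±√170, ±√73. Hence the splitting field is K = Q(√170, √73). Since 170 and 73 are distinct squarefree integers > 1, their product 12410 is not a perfect square, so √73 ∉ Q(√170). By the tower law [K:Q] = [Q(√170,√73):Q(√170)] · [Q(√170):Q] = 2 · 2 = 4.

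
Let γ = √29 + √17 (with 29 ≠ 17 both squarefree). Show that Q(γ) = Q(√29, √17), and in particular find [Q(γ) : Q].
[Q(γ) : Q] = 4 (equivalently, Q(γ) = Q(√29, √17))

Obviously Q(γ) ⊆ Q(√29, √17), and [Q(√29, √17):Q] = 4 (since 29, 17 are distinct squarefree integers > 1 with 493 not a perfect square). To show equality we compute the minimal polynomial of γ. From γ = √29 + √17: γ^2 = 29 + 2√(493) + 17 = 46 + 2√(493), so γ^2 - 46 = 2√(493); squaring, (γ^2 - 46)^2 = 4·493, i.e. γ^4 - 92γ^2 + 2116 - 1972 = 0, i.e. γ^4 - 92γ^2 + 144 = 0. So γ is a root of x^4 - 92x^2 + 144. This polynomial is irreducible over Q: it has no rational root (each ±√29 ± √17 is irrational), and any factorization into two quadratics over Q would force √(493) ∈ Q (pairing opposite roots) or √29, √17 ∈ Q (other pairings), all impossible. Hence [Q(γ):Q] = 4 = [Q(√29, √17):Q], so Q(γ) = Q(√29, √17).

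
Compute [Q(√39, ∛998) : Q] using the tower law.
[Q(√39, ∛998) : Q] = 6

Let L = Q(√39, ∛998). Since Q(√39) ⊂ L and [Q(√39):Q] = 2, the tower law gives 2 | [L:Q]. Likewise Q(∛998) ⊂ L with [Q(∛998):Q] = 3 (because 998 is not a perfect cube), so 3 | [L:Q]. As gcd(2,3) = 1, [L:Q] is divisible by 6. Conversely L is generated over Q by √39 and ∛998, so [L:Q] ≤ 2·3 = 6. Therefore [Q(√39, ∛998) : Q] = 6.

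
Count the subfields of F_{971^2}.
F_{971^2} has 2 subfields

The subfields of F_{p^n} are exactly the fields F_{p^d} for d | n (each is the fixed field of the unique index-d subgroup of Gal(F_{p^n}/F_p) ≅ Z/nZ). The divisors of n = 2 are {1, 2}, giving 2 subfields: F_{971^1}, F_{971^2}.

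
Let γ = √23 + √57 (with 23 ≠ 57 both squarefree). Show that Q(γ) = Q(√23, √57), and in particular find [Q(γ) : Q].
[Q(γ) : Q] = 4 (equivalently, Q(γ) = Q(√23, √57))

Obviously Q(γ) ⊆ Q(√23, √57), and [Q(√23, √57):Q] = 4 (since 23, 57 are distinct squarefree integers > 1 with 1311 not a perfect square). To show equality we compute the minimal polynomial of γ. From γ = √23 + √57: γ^2 = 23 + 2√(1311) + 57 = 80 + 2√(1311), so γ^2 - 80 = 2√(1311); squaring, (γ^2 - 80)^2 = 4·1311, i.e. γ^4 - 160γ^2 + 6400 - 5244 = 0, i.e. γ^4 - 160γ^2 + 1156 = 0. So γ is a root of x^4 - 160x^2 + 1156. This polynomial is irreducible over Q: it has no rational root (each ±√23 ± √57 is irrational), and any factorization into two quadratics over Q would force √(1311) ∈ Q (pairing opposite roots) or √23, √57 ∈ Q (other pairings), all impossible. Hence [Q(γ):Q] = 4 = [Q(√23, √57):Q], so Q(γ) = Q(√23, √57).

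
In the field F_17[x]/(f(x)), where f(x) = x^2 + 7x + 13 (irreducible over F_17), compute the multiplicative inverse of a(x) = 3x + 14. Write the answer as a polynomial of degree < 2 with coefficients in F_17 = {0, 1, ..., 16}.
a(x)^(-1) ≡ 7x + 5 (mod f(x))

Since f is irreducible over F_17, F_17[x]/(f) is a field and a(x) ≠ 0 has an inverse. Apply the extended Euclidean algorithm to f(x) and a(x) in F_17[x]: f(x) = (6x + 14)·a(x) + (4). The last nonzero remainder is the constant 4 = gcd(f, a) in F_17. Back-substituting through the division chain expresses 4 = s(x)·a(x) + t(x)·f(x) with s(x) ≡ 11x + 3 (mod f), so (11x + 3)·a(x) ≡ 4 (mod f). Multiplying by 4^(-1) ≡ 13 in F_17 gives a(x)^(-1) ≡ 13·(11x + 3) ≡ 7x + 5 (mod f). Check: (3x + 14)·(7x + 5) = 4x^2 + 11x + 2 ≡ 1 (mod x^2 + 7x + 13).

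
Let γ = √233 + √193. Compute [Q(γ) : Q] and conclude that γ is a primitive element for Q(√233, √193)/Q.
[Q(γ) : Q] = 4 (equivalently, Q(γ) = Q(√233, √193))

Obviously Q(γ) ⊆ Q(√233, √193), and [Q(√233, √193):Q] = 4 (since 233, 193 are distinct squarefree integers > 1 with 44969 not a perfect square). To show equality we compute the minimal polynomial of γ. From γ = √233 + √193: γ^2 = 233 + 2√(44969) + 193 = 426 + 2√(44969), so γ^2 - 426 = 2√(44969); squaring, (γ^2 - 426)^2 = 4·44969, i.e. γ^4 - 852γ^2 + 181476 - 179876 = 0, i.e. γ^4 - 852γ^2 + 1600 = 0. So γ is a root of x^4 - 852x^2 + 1600. This polynomial is irreducible over Q: it has no rational root (each ±√233 ± √193 is irrational), and any factorization into two quadratics over Q would force √(44969) ∈ Q (pairing opposite roots) or √233, √193 ∈ Q (other pairings), all impossible. Hence [Q(γ):Q] = 4 = [Q(√233, √193):Q], so Q(γ) = Q(√233, √193).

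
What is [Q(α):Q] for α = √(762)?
[Q(α):Q] = 2

[Q(α):Q] equals the degree of the minimal polynomial of α. Here α^2 = 762 and x^2 - 762 is irreducible (d = 762 is squarefree, ≠ 1, hence not a square), so deg(m_α) = 2. Thus [Q(α):Q] = 2.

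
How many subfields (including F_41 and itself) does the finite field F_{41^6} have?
F_{41^6} has 4 subfields

The subfields of F_{p^n} are exactly the fields F_{p^d} for d | n (each is the fixed field of the unique index-d subgroup of Gal(F_{p^n}/F_p) ≅ Z/nZ). The divisors of n = 6 are {1, 2, 3, 6}, giving 4 subfields: F_{41^1}, F_{41^2}, F_{41^3}, F_{41^6}.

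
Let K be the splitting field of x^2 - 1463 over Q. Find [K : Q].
[K : Q] = 2

f(x) = x^2 - 1463 factors as (x - √1463)(x + √1463). The splitting field is K = Q(√1463). Since 1463 is squarefree and > 1, it is not a perfect square, so x^2 - 1463 is irreducible over Q and [Q(√1463) : Q] = 2. Hence [K : Q] = 2.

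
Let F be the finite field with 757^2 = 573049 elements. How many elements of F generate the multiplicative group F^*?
There are φ(573048) = 163296 primitive elements

F_q^* is cyclic of order q - 1 = 573048. A cyclic group of order m has exactly φ(m) generators. Here m = 573048 = 2^3 · 3^3 · 7 · 379, so the number of primitive elements is φ(573048) = 163296.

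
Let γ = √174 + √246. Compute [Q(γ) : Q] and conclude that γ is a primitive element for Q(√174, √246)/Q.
[Q(γ) : Q] = 4 (equivalently, Q(γ) = Q(√174, √246))

Obviously Q(γ) ⊆ Q(√174, √246), and [Q(√174, √246):Q] = 4 (since 174, 246 are distinct squarefree integers > 1 with 42804 not a perfect square). To show equality we compute the minimal polynomial of γ. From γ = √174 + √246: γ^2 = 174 + 2√(42804) + 246 = 420 + 2√(42804), so γ^2 - 420 = 2√(42804); squaring, (γ^2 - 420)^2 = 4·42804, i.e. γ^4 - 840γ^2 + 176400 - 171216 = 0, i.e. γ^4 - 840γ^2 + 5184 = 0. So γ is a root of x^4 - 840x^2 + 5184. This polynomial is irreducible over Q: it has no rational root (each ±√174 ± √246 is irrational), and any factorization into two quadratics over Q would force √(42804) ∈ Q (pairing opposite roots) or √174, √246 ∈ Q (other pairings), all impossible. Hence [Q(γ):Q] = 4 = [Q(√174, √246):Q], so Q(γ) = Q(√174, √246).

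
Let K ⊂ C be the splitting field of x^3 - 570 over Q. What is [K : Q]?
[K : Q] = 6

The roots of x^3 - 570 are ∛570, ω∛570, ω^2∛570 where ω = e^(2πi/3) is a primitive cube root of unity, so K = Q(∛570, ω). Now [Q(∛570):Q] = 3 (since 570 is not a perfect cube, x^3 - 570 is irreducible) and [Q(ω):Q] = 2. Both 2 and 3 divide [K:Q], and [K:Q] ≤ 3·2 = 6, so [K:Q] = 6. (Equivalently: Q(∛570) ⊂ R but ω ∉ R, so [K : Q(∛570)] = 2.)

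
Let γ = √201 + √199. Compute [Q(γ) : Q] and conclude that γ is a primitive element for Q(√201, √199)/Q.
[Q(γ) : Q] = 4 (equivalently, Q(γ) = Q(√201, √199))

Obviously Q(γ) ⊆ Q(√201, √199), and [Q(√201, √199):Q] = 4 (since 201, 199 are distinct squarefree integers > 1 with 39999 not a perfect square). To show equality we compute the minimal polynomial of γ. From γ = √201 + √199: γ^2 = 201 + 2√(39999) + 199 = 400 + 2√(39999), so γ^2 - 400 = 2√(39999); squaring, (γ^2 - 400)^2 = 4·39999, i.e. γ^4 - 800γ^2 + 160000 - 159996 = 0, i.e. γ^4 - 800γ^2 + 4 = 0. So γ is a root of x^4 - 800x^2 + 4. This polynomial is irreducible over Q: it has no rational root (each ±√201 ± √199 is irrational), and any factorization into two quadratics over Q would force √(39999) ∈ Q (pairing opposite roots) or √201, √199 ∈ Q (other pairings), all impossible. Hence [Q(γ):Q] = 4 = [Q(√201, √199):Q], so Q(γ) = Q(√201, √199).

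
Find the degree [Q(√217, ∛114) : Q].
[Q(√217, ∛114) : Q] = 6

Let L = Q(√217, ∛114). Since Q(√217) ⊂ L and [Q(√217):Q] = 2, the tower law gives 2 | [L:Q]. Likewise Q(∛114) ⊂ L with [Q(∛114):Q] = 3 (because 114 is not a perfect cube), so 3 | [L:Q]. As gcd(2,3) = 1, [L:Q] is divisible by 6. Conversely L is generated over Q by √217 and ∛114, so [L:Q] ≤ 2·3 = 6. Therefore [Q(√217, ∛114) : Q] = 6.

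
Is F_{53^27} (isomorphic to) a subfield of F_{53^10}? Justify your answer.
No: F_{53^27} is not a subfield of F_{53^10}

F_{p^m} embeds in F_{p^n} iff m | n. Here 27 ∤ 10 (since 10 = 0·27 + 10 with remainder 10 ≠ 0), so F_{53^27} is not a subfield of F_{53^10}. Equivalently: if it were, the tower law would give 27 = [F_{53^27}:F_53] dividing [F_{53^10}:F_53] = 10, contradiction.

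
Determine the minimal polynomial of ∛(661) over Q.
m_α(x) = x^3 - 661

α satisfies α^3 = 661, so x^3 - 661 annihilates α. By the rational root test, a rational root p/q (in lowest terms) of x^3 - 661 would satisfy p^3 = 661 q^3, forcing q = 1 and p^3 = 661; but 661 is not a perfect cube, contradiction. A monic cubic over Q with no rational root is irreducible (any nontrivial factorization would include a linear factor). Hence x^3 - 661 is the minimal polynomial of α, and in particular [Q(α):Q] = 3.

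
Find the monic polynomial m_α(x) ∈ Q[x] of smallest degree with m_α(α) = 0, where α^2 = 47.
m_α(x) = x^2 - 47

α satisfies α^2 - 47 = 0, so x^2 - 47 annihilates α. Since d = 47 is squarefree and ≠ 1, it is not a perfect square in Q, so x^2 - 47 has no rational root and is therefore irreducible over Q (a degree-2 polynomial over a field is irreducible iff it has no root). Hence m_α(x) = x^2 - 47.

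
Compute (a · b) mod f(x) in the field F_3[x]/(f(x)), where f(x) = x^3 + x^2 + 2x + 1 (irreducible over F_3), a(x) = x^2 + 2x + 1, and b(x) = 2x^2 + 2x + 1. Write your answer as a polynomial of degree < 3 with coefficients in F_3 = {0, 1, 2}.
a · b ≡ 2x^2 (mod f(x))

Multiply in F_3[x]: a(x)·b(x) = (x^2 + 2x + 1)·(2x^2 + 2x + 1) = 2x^4 + x^2 + x + 1. This has degree ≥ 3, so divide by f(x) over F_3: 2x^4 + x^2 + x + 1 = (2x + 1)·(x^3 + x^2 + 2x + 1) + (2x^2). Hence a·b ≡ 2x^2 (mod f). (F_3[x]/(f) is a field with 3^3 = 27 elements since f is irreducible of degree 3.)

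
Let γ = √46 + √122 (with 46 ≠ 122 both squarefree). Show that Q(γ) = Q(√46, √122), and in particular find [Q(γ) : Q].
[Q(γ) : Q] = 4 (equivalently, Q(γ) = Q(√46, √122))

Obviously Q(γ) ⊆ Q(√46, √122), and [Q(√46, √122):Q] = 4 (since 46, 122 are distinct squarefree integers > 1 with 5612 not a perfect square). To show equality we compute the minimal polynomial of γ. From γ = √46 + √122: γ^2 = 46 + 2√(5612) + 122 = 168 + 2√(5612), so γ^2 - 168 = 2√(5612); squaring, (γ^2 - 168)^2 = 4·5612, i.e. γ^4 - 336γ^2 + 28224 - 22448 = 0, i.e. γ^4 - 336γ^2 + 5776 = 0. So γ is a root of x^4 - 336x^2 + 5776. This polynomial is irreducible over Q: it has no rational root (each ±√46 ± √122 is irrational), and any factorization into two quadratics over Q would force √(5612) ∈ Q (pairing opposite roots) or √46, √122 ∈ Q (other pairings), all impossible. Hence [Q(γ):Q] = 4 = [Q(√46, √122):Q], so Q(γ) = Q(√46, √122).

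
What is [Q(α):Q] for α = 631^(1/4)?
[Q(α):Q] = 4

α is a root of x^4 - 631. By Eisenstein's criterion at the prime p = 631 (which divides the constant term 631 but p^2 = 398161 does not, since 631 is squarefree), x^4 - 631 is irreducible over Q. Hence [Q(α):Q] = 4.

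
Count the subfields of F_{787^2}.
F_{787^2} has 2 subfields

The subfields of F_{p^n} are exactly the fields F_{p^d} for d | n (each is the fixed field of the unique index-d subgroup of Gal(F_{p^n}/F_p) ≅ Z/nZ). The divisors of n = 2 are {1, 2}, giving 2 subfields: F_{787^1}, F_{787^2}.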